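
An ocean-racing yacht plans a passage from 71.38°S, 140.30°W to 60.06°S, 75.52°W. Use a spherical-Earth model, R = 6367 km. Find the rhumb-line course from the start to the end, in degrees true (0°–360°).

Meridional parts: M(φ₁)=-1.8083, M(φ₂)=-1.3191 → ΔM = +0.4892;  Δλ = +1.1306 rad
tan C = Δλ / ΔM = +2.3110 → C = 66.60°

66.6°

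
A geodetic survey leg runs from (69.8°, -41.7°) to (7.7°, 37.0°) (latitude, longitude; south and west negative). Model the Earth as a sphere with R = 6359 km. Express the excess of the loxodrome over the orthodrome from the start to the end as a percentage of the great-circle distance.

4.0%

Great circle: σ = 1.3768 rad → d_gc = Rσ = 8755.0 km
Rhumb: Δφ = -1.0838, Δλ = +1.3736, Δψ = -1.5905, q = Δφ/Δψ = 0.6815 → d_rh = R√(Δφ²+q²Δλ²) = 9106.7 km
Excess = (9106.7 − 8755.0) / 8755.0 = 351.7 / 8755.0 = 4.02% ≈ 4.0%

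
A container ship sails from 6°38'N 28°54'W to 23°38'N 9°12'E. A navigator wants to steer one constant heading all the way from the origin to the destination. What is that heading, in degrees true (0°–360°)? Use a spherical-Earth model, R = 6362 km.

Δψ = ln[tan(π/4+φ₂/2)/tan(π/4+φ₁/2)] = +0.3087
Δλ = +0.6650 rad (taken the short way round)
course = atan2(Δλ, Δψ) = 65.10°

65.1°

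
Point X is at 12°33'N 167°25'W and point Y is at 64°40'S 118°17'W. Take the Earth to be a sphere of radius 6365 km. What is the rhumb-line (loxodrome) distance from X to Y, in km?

9592 km

Δψ = ln[tan(π/4+φ₂/2)/tan(π/4+φ₁/2)] = -1.7136;  Δφ = -1.3477 rad,  Δλ = +0.8575 rad
q = Δφ/Δψ = 0.7865
d = R·√(Δφ² + q²Δλ²) = 6365·1.50702 = 9592 km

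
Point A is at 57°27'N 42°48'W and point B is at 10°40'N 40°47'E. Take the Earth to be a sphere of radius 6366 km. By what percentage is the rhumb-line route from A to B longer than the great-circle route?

Great circle: σ = 1.3540 rad → d_gc = Rσ = 8619.5 km
Rhumb: Δφ = -0.8165, Δλ = +1.4588, Δψ = -1.0439, q = Δφ/Δψ = 0.7822 → d_rh = R√(Δφ²+q²Δλ²) = 8932.0 km
Excess = (8932.0 − 8619.5) / 8619.5 = 312.5 / 8619.5 = 3.63% ≈ 3.6%

3.6%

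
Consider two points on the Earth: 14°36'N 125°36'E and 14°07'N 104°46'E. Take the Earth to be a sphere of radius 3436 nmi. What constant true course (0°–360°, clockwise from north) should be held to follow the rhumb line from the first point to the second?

Meridional parts: M(φ₁)=+0.2576, M(φ₂)=+0.2489 → ΔM = -0.0087;  Δλ = -0.3636 rad
tan C = Δλ / ΔM = +41.7569 → C = 268.63°

268.6°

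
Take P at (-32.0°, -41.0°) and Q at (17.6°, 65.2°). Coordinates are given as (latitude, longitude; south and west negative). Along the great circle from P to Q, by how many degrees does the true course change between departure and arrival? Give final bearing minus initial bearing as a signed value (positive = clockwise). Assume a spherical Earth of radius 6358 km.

At departure: θ₁ = atan2(sin Δλ cos φ₂, cos φ₁ sin φ₂ − sin φ₁ cos φ₂ cos Δλ) = 82.81°
At arrival: θ₂ = atan2(sin Δλ cos φ₁, −cos φ₂ sin φ₁ + sin φ₂ cos φ₁ cos Δλ) = 61.97°
Δθ = θ₂ − θ₁ = -20.8°

-20.8°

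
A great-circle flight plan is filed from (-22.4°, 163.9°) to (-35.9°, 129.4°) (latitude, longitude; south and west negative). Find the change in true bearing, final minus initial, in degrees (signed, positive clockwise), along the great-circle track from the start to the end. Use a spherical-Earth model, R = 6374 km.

+17.3°

Initial bearing θ₁ = atan2(sin Δλ cos φ₂, cos φ₁ sin φ₂ − sin φ₁ cos φ₂ cos Δλ) = 237.91°
Final bearing θ₂ = (initial bearing from the destination back to the start) + 180° = 255.23°
Δθ = θ₂ − θ₁ = +17.3°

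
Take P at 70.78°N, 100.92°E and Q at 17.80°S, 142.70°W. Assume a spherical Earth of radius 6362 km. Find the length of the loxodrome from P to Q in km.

Rhumb course C = atan2(Δλ, Δψ) with Δψ = ln[tan(π/4+φ₂/2)/tan(π/4+φ₁/2)] = -2.0918, Δλ = +2.0312 → C = 135.84°
d = R·|Δφ| / |cos C| = 6362·1.54601 / 0.71742 = 13710 km

13710 km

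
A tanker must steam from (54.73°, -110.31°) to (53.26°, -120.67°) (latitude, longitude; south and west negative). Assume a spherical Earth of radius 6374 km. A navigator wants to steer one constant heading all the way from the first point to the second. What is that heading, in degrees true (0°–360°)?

256.4°

Δψ = ln[tan(π/4+φ₂/2)/tan(π/4+φ₁/2)] = -0.0436
Δλ = -0.1808 rad (taken the short way round)
course = atan2(Δλ, Δψ) = 256.43°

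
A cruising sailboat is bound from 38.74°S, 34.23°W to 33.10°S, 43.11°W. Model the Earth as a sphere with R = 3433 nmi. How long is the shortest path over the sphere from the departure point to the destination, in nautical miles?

cos σ = sin φ₁ sin φ₂ + cos φ₁ cos φ₂ cos Δλ
      = sin(-38.74°)sin(-33.10°) + cos(-38.74°)cos(-33.10°)cos(-8.88°) = 0.9873
σ = 9.131° → d = Rσ = 3433·0.15937 = 547 nmi

547 nmi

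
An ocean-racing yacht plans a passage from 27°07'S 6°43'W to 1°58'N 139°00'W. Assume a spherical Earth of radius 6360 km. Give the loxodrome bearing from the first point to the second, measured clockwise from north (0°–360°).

Δψ = ln[tan(π/4+φ₂/2)/tan(π/4+φ₁/2)] = +0.5263
Δλ = -2.3088 rad (taken the short way round)
course = atan2(Δλ, Δψ) = 282.84°

282.8°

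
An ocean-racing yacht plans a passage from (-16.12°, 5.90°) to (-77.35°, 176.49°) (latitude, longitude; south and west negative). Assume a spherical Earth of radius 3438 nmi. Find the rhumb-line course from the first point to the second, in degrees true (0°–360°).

Δψ = ln[tan(π/4+φ₂/2)/tan(π/4+φ₁/2)] = -1.9145
Δλ = +2.9774 rad (taken the short way round)
course = atan2(Δλ, Δψ) = 122.74°

122.7°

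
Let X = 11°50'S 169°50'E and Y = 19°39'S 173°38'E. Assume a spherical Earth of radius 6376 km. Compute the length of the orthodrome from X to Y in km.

960 km

cos σ = sin φ₁ sin φ₂ + cos φ₁ cos φ₂ cos Δλ
      = sin(-11.83°)sin(-19.65°) + cos(-11.83°)cos(-19.65°)cos(3.80°) = 0.9887
σ = 8.629° → d = Rσ = 6376·0.15060 = 960 km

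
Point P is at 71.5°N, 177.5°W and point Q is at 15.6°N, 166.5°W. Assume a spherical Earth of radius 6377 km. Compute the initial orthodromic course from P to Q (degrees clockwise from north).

167.2°

N = sin Δλ·cos φ₂ = +0.1838;  D = cos φ₁ sin φ₂ − sin φ₁ cos φ₂ cos Δλ = -0.8113
initial course = atan2(N, D) = 167.24°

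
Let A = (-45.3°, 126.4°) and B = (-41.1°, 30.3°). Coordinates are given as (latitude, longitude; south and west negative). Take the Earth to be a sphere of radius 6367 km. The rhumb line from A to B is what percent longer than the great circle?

Great circle: σ = 1.1473 rad → d_gc = Rσ = 7305.0 km
Rhumb: Δφ = +0.0733, Δλ = -1.6773, Δψ = +0.1006, q = Δφ/Δψ = 0.7285 → d_rh = R√(Δφ²+q²Δλ²) = 7793.9 km
Excess = (7793.9 − 7305.0) / 7305.0 = 488.9 / 7305.0 = 6.69% ≈ 6.7%

6.7%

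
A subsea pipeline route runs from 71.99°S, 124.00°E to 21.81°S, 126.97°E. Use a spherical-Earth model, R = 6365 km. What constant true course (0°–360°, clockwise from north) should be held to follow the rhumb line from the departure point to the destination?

Meridional parts: M(φ₁)=-1.8422, M(φ₂)=-0.3902 → ΔM = +1.4520;  Δλ = +0.0518 rad
tan C = Δλ / ΔM = +0.0357 → C = 2.04°

2.0°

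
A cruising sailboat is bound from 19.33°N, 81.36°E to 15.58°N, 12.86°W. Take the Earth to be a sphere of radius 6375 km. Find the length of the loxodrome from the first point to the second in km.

10007 km

Δψ = ln[tan(π/4+φ₂/2)/tan(π/4+φ₁/2)] = -0.0686;  Δφ = -0.0654 rad,  Δλ = -1.6444 rad
q = Δφ/Δψ = 0.9537
d = R·√(Δφ² + q²Δλ²) = 6375·1.56976 = 10007 km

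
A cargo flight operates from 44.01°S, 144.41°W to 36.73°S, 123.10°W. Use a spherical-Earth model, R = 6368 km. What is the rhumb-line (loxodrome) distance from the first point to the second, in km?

1975 km

Δψ = ln[tan(π/4+φ₂/2)/tan(π/4+φ₁/2)] = +0.1670;  Δφ = +0.1271 rad,  Δλ = +0.3719 rad
q = Δφ/Δψ = 0.7606
d = R·√(Δφ² + q²Δλ²) = 6368·0.31012 = 1975 km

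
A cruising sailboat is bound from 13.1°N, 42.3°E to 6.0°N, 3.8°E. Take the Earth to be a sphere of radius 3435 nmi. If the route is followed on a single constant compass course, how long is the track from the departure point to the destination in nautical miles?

2314 nmi

Δψ = ln[tan(π/4+φ₂/2)/tan(π/4+φ₁/2)] = -0.1257;  Δφ = -0.1239 rad,  Δλ = -0.6720 rad
q = Δφ/Δψ = 0.9855
d = R·√(Δφ² + q²Δλ²) = 3435·0.67369 = 2314 nmi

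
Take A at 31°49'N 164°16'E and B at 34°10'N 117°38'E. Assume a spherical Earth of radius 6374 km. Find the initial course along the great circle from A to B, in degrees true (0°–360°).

N = sin Δλ·cos φ₂ = -0.6015;  D = cos φ₁ sin φ₂ − sin φ₁ cos φ₂ cos Δλ = +0.1777
initial course = atan2(N, D) = 286.46°

286.5°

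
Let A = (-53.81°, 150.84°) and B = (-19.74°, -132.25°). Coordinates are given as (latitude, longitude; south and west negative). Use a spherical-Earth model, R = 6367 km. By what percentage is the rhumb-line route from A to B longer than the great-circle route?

Great circle: σ = 1.1610 rad → d_gc = Rσ = 7391.8 km
Rhumb: Δφ = +0.5946, Δλ = +1.3423, Δψ = +0.7670, q = Δφ/Δψ = 0.7753 → d_rh = R√(Δφ²+q²Δλ²) = 7631.4 km
Excess = (7631.4 − 7391.8) / 7391.8 = 239.6 / 7391.8 = 3.24% ≈ 3.2%

3.2%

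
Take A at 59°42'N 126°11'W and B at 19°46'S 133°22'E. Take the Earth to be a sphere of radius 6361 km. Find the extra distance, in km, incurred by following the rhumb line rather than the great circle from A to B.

379 km

Great circle: cos σ = sin φ₁ sin φ₂ + cos φ₁ cos φ₂ cos Δλ,  σ = 1.9586 rad → d_gc = 12458.3 km
Rhumb line: Δψ = -1.6586, q = Δφ/Δψ = 0.8362, d_rh = R√(Δφ²+q²Δλ²) = 12837.5 km
Excess = 12837.5 − 12458.3 = 379.2 ≈ 379 km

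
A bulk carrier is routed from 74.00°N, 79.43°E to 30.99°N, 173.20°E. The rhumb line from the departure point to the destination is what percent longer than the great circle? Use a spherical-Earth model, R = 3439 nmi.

Great circle: σ = 1.0708 rad → d_gc = Rσ = 3682.5 nmi
Rhumb: Δφ = -0.7507, Δλ = +1.6366, Δψ = -1.3929, q = Δφ/Δψ = 0.5389 → d_rh = R√(Δφ²+q²Δλ²) = 3983.0 nmi
Excess = (3983.0 − 3682.5) / 3682.5 = 300.5 / 3682.5 = 8.16% ≈ 8.2%

8.2%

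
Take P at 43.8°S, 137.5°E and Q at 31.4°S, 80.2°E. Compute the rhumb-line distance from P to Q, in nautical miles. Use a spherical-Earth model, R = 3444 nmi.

Rhumb course C = atan2(Δλ, Δψ) with Δψ = ln[tan(π/4+φ₂/2)/tan(π/4+φ₁/2)] = +0.2743, Δλ = -1.0001 → C = 285.34°
d = R·|Δφ| / |cos C| = 3444·0.21642 / 0.26454 = 2818 nmi

2818 nmi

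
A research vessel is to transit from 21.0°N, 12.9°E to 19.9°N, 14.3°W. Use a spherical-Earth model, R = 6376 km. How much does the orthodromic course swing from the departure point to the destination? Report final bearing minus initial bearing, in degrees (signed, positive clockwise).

-9.7°

Initial bearing θ₁ = atan2(sin Δλ cos φ₂, cos φ₁ sin φ₂ − sin φ₁ cos φ₂ cos Δλ) = 272.41°
Final bearing θ₂ = (initial bearing from the destination back to the start) + 180° = 262.74°
Δθ = θ₂ − θ₁ = -9.7°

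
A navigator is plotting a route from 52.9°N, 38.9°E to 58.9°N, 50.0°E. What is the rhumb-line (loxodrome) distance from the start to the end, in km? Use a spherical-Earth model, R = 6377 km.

Δψ = ln[tan(π/4+φ₂/2)/tan(π/4+φ₁/2)] = +0.1872;  Δφ = +0.1047 rad,  Δλ = +0.1937 rad
q = Δφ/Δψ = 0.5593
d = R·√(Δφ² + q²Δλ²) = 6377·0.15068 = 961 km

961 km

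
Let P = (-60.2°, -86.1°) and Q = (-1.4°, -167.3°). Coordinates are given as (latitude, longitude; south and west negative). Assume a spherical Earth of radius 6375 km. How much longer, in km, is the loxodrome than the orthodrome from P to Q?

Great circle: cos σ = sin φ₁ sin φ₂ + cos φ₁ cos φ₂ cos Δλ,  σ = 1.4734 rad → d_gc = 9393.1 km
Rhumb line: Δψ = +1.2995, q = Δφ/Δψ = 0.7897, d_rh = R√(Δφ²+q²Δλ²) = 9680.3 km
Excess = 9680.3 − 9393.1 = 287.2 ≈ 287 km

287 km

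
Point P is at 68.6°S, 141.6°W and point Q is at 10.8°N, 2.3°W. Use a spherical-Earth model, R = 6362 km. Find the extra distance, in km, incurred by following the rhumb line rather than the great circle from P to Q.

1594 km

Great circle: cos σ = sin φ₁ sin φ₂ + cos φ₁ cos φ₂ cos Δλ,  σ = 2.0333 rad → d_gc = 12935.8 km
Rhumb line: Δψ = +1.8559, q = Δφ/Δψ = 0.7467, d_rh = R√(Δφ²+q²Δλ²) = 14530.1 km
Excess = 14530.1 − 12935.8 = 1594.3 ≈ 1594 km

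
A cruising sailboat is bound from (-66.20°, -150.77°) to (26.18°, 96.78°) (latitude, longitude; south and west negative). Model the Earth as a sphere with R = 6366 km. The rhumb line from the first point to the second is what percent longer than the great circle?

4.6%

Great circle: σ = 2.1436 rad → d_gc = Rσ = 13646.0 km
Rhumb: Δφ = +1.6123, Δλ = -1.9626, Δψ = +2.0309, q = Δφ/Δψ = 0.7939 → d_rh = R√(Δφ²+q²Δλ²) = 14273.8 km
Excess = (14273.8 − 13646.0) / 13646.0 = 627.8 / 13646.0 = 4.60% ≈ 4.6%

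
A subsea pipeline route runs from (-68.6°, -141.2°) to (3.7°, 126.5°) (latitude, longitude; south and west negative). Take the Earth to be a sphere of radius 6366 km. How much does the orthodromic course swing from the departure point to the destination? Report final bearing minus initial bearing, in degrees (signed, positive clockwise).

Initial bearing θ₁ = atan2(sin Δλ cos φ₂, cos φ₁ sin φ₂ − sin φ₁ cos φ₂ cos Δλ) = 269.21°
Final bearing θ₂ = (initial bearing from the destination back to the start) + 180° = 338.56°
Δθ = θ₂ − θ₁ = +69.3°

+69.3°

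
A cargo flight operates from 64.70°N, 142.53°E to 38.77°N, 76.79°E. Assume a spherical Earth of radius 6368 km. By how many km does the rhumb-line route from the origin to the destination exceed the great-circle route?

Great circle: cos σ = sin φ₁ sin φ₂ + cos φ₁ cos φ₂ cos Δλ,  σ = 0.7911 rad → d_gc = 5038.0 km
Rhumb line: Δψ = -0.7590, q = Δφ/Δψ = 0.5963, d_rh = R√(Δφ²+q²Δλ²) = 5223.6 km
Excess = 5223.6 − 5038.0 = 185.6 ≈ 186 km

186 km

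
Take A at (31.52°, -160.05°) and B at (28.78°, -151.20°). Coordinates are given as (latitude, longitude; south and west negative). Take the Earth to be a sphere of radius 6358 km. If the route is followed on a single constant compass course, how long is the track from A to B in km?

902 km

Δψ = ln[tan(π/4+φ₂/2)/tan(π/4+φ₁/2)] = -0.0553;  Δφ = -0.0478 rad,  Δλ = +0.1545 rad
q = Δφ/Δψ = 0.8646
d = R·√(Δφ² + q²Δλ²) = 6358·0.14185 = 902 km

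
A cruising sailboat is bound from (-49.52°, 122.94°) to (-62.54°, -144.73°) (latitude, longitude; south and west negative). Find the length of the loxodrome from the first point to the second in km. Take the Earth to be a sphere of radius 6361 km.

Rhumb course C = atan2(Δλ, Δψ) with Δψ = ln[tan(π/4+φ₂/2)/tan(π/4+φ₁/2)] = -0.4115, Δλ = +1.6115 → C = 104.33°
d = R·|Δφ| / |cos C| = 6361·0.22724 / 0.24743 = 5842 km

5842 km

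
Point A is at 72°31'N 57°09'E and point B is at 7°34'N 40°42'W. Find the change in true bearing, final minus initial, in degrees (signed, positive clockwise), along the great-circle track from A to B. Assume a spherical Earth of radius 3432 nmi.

-82.4°

At departure: θ₁ = atan2(sin Δλ cos φ₂, cos φ₁ sin φ₂ − sin φ₁ cos φ₂ cos Δλ) = 279.75°
At arrival: θ₂ = atan2(sin Δλ cos φ₁, −cos φ₂ sin φ₁ + sin φ₂ cos φ₁ cos Δλ) = 197.38°
Δθ = θ₂ − θ₁ = -82.4°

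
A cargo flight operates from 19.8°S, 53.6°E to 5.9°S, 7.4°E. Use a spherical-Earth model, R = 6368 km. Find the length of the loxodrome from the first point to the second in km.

5226 km

Rhumb course C = atan2(Δλ, Δψ) with Δψ = ln[tan(π/4+φ₂/2)/tan(π/4+φ₁/2)] = +0.2495, Δλ = -0.8063 → C = 287.19°
d = R·|Δφ| / |cos C| = 6368·0.24260 / 0.29561 = 5226 km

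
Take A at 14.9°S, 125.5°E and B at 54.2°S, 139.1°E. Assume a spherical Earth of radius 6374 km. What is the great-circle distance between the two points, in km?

4529 km

cos σ = sin φ₁ sin φ₂ + cos φ₁ cos φ₂ cos Δλ
      = sin(-14.90°)sin(-54.20°) + cos(-14.90°)cos(-54.20°)cos(13.60°) = 0.7580
σ = 40.713° → d = Rσ = 6374·0.71057 = 4529 km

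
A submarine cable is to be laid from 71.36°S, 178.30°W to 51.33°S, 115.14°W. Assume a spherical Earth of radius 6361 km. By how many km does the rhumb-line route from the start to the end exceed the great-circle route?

154 km

Great circle: cos σ = sin φ₁ sin φ₂ + cos φ₁ cos φ₂ cos Δλ,  σ = 0.5917 rad → d_gc = 3764.0 km
Rhumb line: Δψ = +0.7599, q = Δφ/Δψ = 0.4601, d_rh = R√(Δφ²+q²Δλ²) = 3918.1 km
Excess = 3918.1 − 3764.0 = 154.1 ≈ 154 km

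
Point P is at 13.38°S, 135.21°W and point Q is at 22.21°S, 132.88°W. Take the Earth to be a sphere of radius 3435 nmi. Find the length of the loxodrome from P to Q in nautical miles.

546 nmi

Δψ = ln[tan(π/4+φ₂/2)/tan(π/4+φ₁/2)] = -0.1620;  Δφ = -0.1541 rad,  Δλ = +0.0407 rad
q = Δφ/Δψ = 0.9510
d = R·√(Δφ² + q²Δλ²) = 3435·0.15889 = 546 nmi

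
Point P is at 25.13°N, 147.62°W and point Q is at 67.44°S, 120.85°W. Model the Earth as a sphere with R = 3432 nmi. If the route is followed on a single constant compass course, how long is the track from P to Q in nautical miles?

Δψ = ln[tan(π/4+φ₂/2)/tan(π/4+φ₁/2)] = -2.0655;  Δφ = -1.6157 rad,  Δλ = +0.4672 rad
q = Δφ/Δψ = 0.7822
d = R·√(Δφ² + q²Δλ²) = 3432·1.65647 = 5685 nmi

5685 nmi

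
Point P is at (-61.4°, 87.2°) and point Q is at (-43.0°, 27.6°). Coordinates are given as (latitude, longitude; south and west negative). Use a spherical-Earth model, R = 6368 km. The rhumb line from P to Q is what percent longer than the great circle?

Great circle: σ = 0.6826 rad → d_gc = Rσ = 4346.7 km
Rhumb: Δφ = +0.3211, Δλ = -1.0402, Δψ = +0.5341, q = Δφ/Δψ = 0.6013 → d_rh = R√(Δφ²+q²Δλ²) = 4477.5 km
Excess = (4477.5 − 4346.7) / 4346.7 = 130.8 / 4346.7 = 3.01% ≈ 3.0%

3.0%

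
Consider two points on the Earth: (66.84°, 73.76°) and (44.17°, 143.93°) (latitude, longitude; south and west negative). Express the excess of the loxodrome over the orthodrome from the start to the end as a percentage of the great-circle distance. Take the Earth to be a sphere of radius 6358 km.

Great circle: σ = 0.7432 rad → d_gc = Rσ = 4725.0 km
Rhumb: Δφ = -0.3957, Δλ = +1.2247, Δψ = -0.7242, q = Δφ/Δψ = 0.5464 → d_rh = R√(Δφ²+q²Δλ²) = 4942.5 km
Excess = (4942.5 − 4725.0) / 4725.0 = 217.5 / 4725.0 = 4.60% ≈ 4.6%

4.6%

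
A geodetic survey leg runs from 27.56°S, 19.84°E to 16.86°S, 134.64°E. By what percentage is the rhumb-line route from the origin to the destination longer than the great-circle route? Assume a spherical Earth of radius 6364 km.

3.7%

Great circle: σ = 1.7943 rad → d_gc = Rσ = 11419.1 km
Rhumb: Δφ = +0.1868, Δλ = +2.0036, Δψ = +0.2021, q = Δφ/Δψ = 0.9240 → d_rh = R√(Δφ²+q²Δλ²) = 11842.0 km
Excess = (11842.0 − 11419.1) / 11419.1 = 422.9 / 11419.1 = 3.70% ≈ 3.7%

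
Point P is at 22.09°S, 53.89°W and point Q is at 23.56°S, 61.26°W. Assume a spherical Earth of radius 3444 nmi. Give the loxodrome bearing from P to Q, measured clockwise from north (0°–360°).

Δψ = ln[tan(π/4+φ₂/2)/tan(π/4+φ₁/2)] = -0.0278
Δλ = -0.1286 rad (taken the short way round)
course = atan2(Δλ, Δψ) = 257.79°

257.8°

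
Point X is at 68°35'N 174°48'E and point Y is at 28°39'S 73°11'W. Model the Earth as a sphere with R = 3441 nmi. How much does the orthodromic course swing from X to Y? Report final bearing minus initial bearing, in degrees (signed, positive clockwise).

+74.9°

Initial bearing θ₁ = atan2(sin Δλ cos φ₂, cos φ₁ sin φ₂ − sin φ₁ cos φ₂ cos Δλ) = 80.84°
Final bearing θ₂ = (initial bearing from the destination back to the start) + 180° = 155.75°
Δθ = θ₂ − θ₁ = +74.9°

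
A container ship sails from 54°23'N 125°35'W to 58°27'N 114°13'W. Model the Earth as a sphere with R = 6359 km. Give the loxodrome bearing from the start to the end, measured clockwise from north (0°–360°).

Δψ = ln[tan(π/4+φ₂/2)/tan(π/4+φ₁/2)] = +0.1285
Δλ = +0.1984 rad (taken the short way round)
course = atan2(Δλ, Δψ) = 57.08°

57.1°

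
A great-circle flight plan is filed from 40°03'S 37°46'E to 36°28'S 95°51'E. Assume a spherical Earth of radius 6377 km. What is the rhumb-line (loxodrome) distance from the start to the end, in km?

Rhumb course C = atan2(Δλ, Δψ) with Δψ = ln[tan(π/4+φ₂/2)/tan(π/4+φ₁/2)] = +0.0797, Δλ = +1.0137 → C = 85.51°
d = R·|Δφ| / |cos C| = 6377·0.06254 / 0.07835 = 5090 km

5090 km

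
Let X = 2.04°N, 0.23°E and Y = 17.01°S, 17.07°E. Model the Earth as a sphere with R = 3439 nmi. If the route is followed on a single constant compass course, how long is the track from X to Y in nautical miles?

1517 nmi

Rhumb course C = atan2(Δλ, Δψ) with Δψ = ln[tan(π/4+φ₂/2)/tan(π/4+φ₁/2)] = -0.3370, Δλ = +0.2939 → C = 138.90°
d = R·|Δφ| / |cos C| = 3439·0.33249 / 0.75360 = 1517 nmi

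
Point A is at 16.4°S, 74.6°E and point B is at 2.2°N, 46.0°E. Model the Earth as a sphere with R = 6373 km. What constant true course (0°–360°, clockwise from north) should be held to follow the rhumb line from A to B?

Meridional parts: M(φ₁)=-0.2902, M(φ₂)=+0.0384 → ΔM = +0.3286;  Δλ = -0.4992 rad
tan C = Δλ / ΔM = -1.5189 → C = 303.36°

303.4°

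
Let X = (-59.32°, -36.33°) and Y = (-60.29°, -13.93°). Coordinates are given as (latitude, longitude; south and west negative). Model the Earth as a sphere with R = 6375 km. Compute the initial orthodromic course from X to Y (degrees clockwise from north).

θ = atan2( sin Δλ·cos φ₂ ,  cos φ₁ sin φ₂ − sin φ₁ cos φ₂ cos Δλ )
  = atan2(+0.1889, -0.0491) = 104.57°

104.6°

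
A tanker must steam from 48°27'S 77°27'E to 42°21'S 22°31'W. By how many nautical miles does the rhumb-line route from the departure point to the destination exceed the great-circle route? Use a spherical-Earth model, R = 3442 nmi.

309 nmi

Great circle: cos σ = sin φ₁ sin φ₂ + cos φ₁ cos φ₂ cos Δλ,  σ = 1.1381 rad → d_gc = 3917.4 nmi
Rhumb line: Δψ = +0.1518, q = Δφ/Δψ = 0.7011, d_rh = R√(Δφ²+q²Δλ²) = 4226.5 nmi
Excess = 4226.5 − 3917.4 = 309.1 ≈ 309 nmi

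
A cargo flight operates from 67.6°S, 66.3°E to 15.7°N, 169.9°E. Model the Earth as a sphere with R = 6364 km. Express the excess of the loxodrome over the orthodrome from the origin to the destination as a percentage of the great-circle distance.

4.9%

Great circle: σ = 1.9139 rad → d_gc = Rσ = 12180.3 km
Rhumb: Δφ = +1.4539, Δλ = +1.8082, Δψ = +1.8970, q = Δφ/Δψ = 0.7664 → d_rh = R√(Δφ²+q²Δλ²) = 12782.2 km
Excess = (12782.2 − 12180.3) / 12180.3 = 601.9 / 12180.3 = 4.94% ≈ 4.9%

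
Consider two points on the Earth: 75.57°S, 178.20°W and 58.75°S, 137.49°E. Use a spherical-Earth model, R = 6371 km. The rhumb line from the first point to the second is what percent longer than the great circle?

Great circle: σ = 0.4016 rad → d_gc = Rσ = 2558.4 km
Rhumb: Δφ = +0.2936, Δλ = -0.7734, Δψ = +0.7926, q = Δφ/Δψ = 0.3704 → d_rh = R√(Δφ²+q²Δλ²) = 2613.0 km
Excess = (2613.0 − 2558.4) / 2558.4 = 54.6 / 2558.4 = 2.13% ≈ 2.1%

2.1%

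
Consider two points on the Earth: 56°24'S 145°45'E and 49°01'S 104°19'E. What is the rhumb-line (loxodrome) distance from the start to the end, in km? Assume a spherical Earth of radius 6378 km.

2905 km

Rhumb course C = atan2(Δλ, Δψ) with Δψ = ln[tan(π/4+φ₂/2)/tan(π/4+φ₁/2)] = +0.2133, Δλ = -0.7231 → C = 286.44°
d = R·|Δφ| / |cos C| = 6378·0.12886 / 0.28297 = 2905 km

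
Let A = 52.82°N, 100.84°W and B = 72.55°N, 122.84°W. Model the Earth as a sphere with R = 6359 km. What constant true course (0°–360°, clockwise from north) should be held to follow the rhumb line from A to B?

Meridional parts: M(φ₁)=+1.0896, M(φ₂)=+1.8743 → ΔM = +0.7846;  Δλ = -0.3840 rad
tan C = Δλ / ΔM = -0.4894 → C = 333.92°

333.9°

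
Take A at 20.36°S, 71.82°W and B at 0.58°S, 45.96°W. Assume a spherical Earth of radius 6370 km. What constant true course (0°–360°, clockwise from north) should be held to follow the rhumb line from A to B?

Δψ = ln[tan(π/4+φ₂/2)/tan(π/4+φ₁/2)] = +0.3529
Δλ = +0.4513 rad (taken the short way round)
course = atan2(Δλ, Δψ) = 51.97°

52.0°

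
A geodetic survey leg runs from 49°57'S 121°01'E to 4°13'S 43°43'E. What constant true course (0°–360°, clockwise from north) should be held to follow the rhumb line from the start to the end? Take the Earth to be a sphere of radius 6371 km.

Meridional parts: M(φ₁)=-1.0093, M(φ₂)=-0.0737 → ΔM = +0.9357;  Δλ = -1.3491 rad
tan C = Δλ / ΔM = -1.4419 → C = 304.74°

304.7°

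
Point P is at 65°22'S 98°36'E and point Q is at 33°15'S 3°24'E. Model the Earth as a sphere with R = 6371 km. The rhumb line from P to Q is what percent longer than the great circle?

Great circle: σ = 1.0851 rad → d_gc = Rσ = 6913.3 km
Rhumb: Δφ = +0.5605, Δλ = -1.6616, Δψ = +0.9058, q = Δφ/Δψ = 0.6189 → d_rh = R√(Δφ²+q²Δλ²) = 7461.3 km
Excess = (7461.3 − 6913.3) / 6913.3 = 548.0 / 6913.3 = 7.93% ≈ 7.9%

7.9%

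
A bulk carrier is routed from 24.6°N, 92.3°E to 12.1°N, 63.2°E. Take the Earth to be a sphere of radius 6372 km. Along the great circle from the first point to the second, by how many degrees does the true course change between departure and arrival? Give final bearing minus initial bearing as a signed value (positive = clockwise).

At departure: θ₁ = atan2(sin Δλ cos φ₂, cos φ₁ sin φ₂ − sin φ₁ cos φ₂ cos Δλ) = 250.86°
At arrival: θ₂ = atan2(sin Δλ cos φ₁, −cos φ₂ sin φ₁ + sin φ₂ cos φ₁ cos Δλ) = 241.46°
Δθ = θ₂ − θ₁ = -9.4°

-9.4°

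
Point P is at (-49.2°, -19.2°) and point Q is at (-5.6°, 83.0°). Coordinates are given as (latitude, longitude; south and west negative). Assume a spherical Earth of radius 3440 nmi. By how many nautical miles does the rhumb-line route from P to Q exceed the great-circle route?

Great circle: cos σ = sin φ₁ sin φ₂ + cos φ₁ cos φ₂ cos Δλ,  σ = 1.6344 rad → d_gc = 5622.3 nmi
Rhumb line: Δψ = +0.8912, q = Δφ/Δψ = 0.8538, d_rh = R√(Δφ²+q²Δλ²) = 5856.6 nmi
Excess = 5856.6 − 5622.3 = 234.3 ≈ 234 nmi

234 nmi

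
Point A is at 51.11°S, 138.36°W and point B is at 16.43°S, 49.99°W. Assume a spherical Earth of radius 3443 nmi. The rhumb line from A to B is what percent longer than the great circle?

Great circle: σ = 1.3312 rad → d_gc = Rσ = 4583.4 nmi
Rhumb: Δφ = +0.6053, Δλ = +1.5423, Δψ = +0.7504, q = Δφ/Δψ = 0.8066 → d_rh = R√(Δφ²+q²Δλ²) = 4763.4 nmi
Excess = (4763.4 − 4583.4) / 4583.4 = 180.0 / 4583.4 = 3.93% ≈ 3.9%

3.9%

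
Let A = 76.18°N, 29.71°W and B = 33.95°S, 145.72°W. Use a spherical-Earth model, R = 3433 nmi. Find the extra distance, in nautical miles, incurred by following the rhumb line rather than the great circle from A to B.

Great circle: cos σ = sin φ₁ sin φ₂ + cos φ₁ cos φ₂ cos Δλ,  σ = 2.2513 rad → d_gc = 7728.8 nmi
Rhumb line: Δψ = -2.7410, q = Δφ/Δψ = 0.7013, d_rh = R√(Δφ²+q²Δλ²) = 8203.8 nmi
Excess = 8203.8 − 7728.8 = 475.0 ≈ 475 nmi

475 nmi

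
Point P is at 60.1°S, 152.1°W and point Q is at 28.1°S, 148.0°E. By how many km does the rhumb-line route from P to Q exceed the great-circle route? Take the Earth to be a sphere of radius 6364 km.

139 km

Great circle: cos σ = sin φ₁ sin φ₂ + cos φ₁ cos φ₂ cos Δλ,  σ = 0.8907 rad → d_gc = 5668.6 km
Rhumb line: Δψ = +0.8091, q = Δφ/Δψ = 0.6903, d_rh = R√(Δφ²+q²Δλ²) = 5807.4 km
Excess = 5807.4 − 5668.6 = 138.8 ≈ 139 km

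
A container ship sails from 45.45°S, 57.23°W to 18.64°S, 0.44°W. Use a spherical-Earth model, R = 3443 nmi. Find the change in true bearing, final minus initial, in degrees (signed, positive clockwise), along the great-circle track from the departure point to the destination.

At departure: θ₁ = atan2(sin Δλ cos φ₂, cos φ₁ sin φ₂ − sin φ₁ cos φ₂ cos Δλ) = 79.59°
At arrival: θ₂ = atan2(sin Δλ cos φ₁, −cos φ₂ sin φ₁ + sin φ₂ cos φ₁ cos Δλ) = 46.73°
Δθ = θ₂ − θ₁ = -32.9°

-32.9°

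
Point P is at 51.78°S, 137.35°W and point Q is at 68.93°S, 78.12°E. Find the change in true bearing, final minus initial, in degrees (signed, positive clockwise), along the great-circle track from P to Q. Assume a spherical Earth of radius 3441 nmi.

+140.0°

Initial bearing θ₁ = atan2(sin Δλ cos φ₂, cos φ₁ sin φ₂ − sin φ₁ cos φ₂ cos Δλ) = 194.49°
Final bearing θ₂ = (initial bearing from the destination back to the start) + 180° = 334.50°
Δθ = θ₂ − θ₁ = +140.0°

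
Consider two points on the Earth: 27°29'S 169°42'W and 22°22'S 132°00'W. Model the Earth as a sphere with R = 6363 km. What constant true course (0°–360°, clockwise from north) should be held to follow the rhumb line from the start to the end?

81.5°

Δψ = ln[tan(π/4+φ₂/2)/tan(π/4+φ₁/2)] = +0.0985
Δλ = +0.6580 rad (taken the short way round)
course = atan2(Δλ, Δψ) = 81.48°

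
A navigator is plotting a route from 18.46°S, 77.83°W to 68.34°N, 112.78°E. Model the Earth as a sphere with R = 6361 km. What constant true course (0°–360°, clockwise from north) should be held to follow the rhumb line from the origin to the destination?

Δψ = ln[tan(π/4+φ₂/2)/tan(π/4+φ₁/2)] = +1.9818
Δλ = -2.9564 rad (taken the short way round)
course = atan2(Δλ, Δψ) = 303.84°

303.8°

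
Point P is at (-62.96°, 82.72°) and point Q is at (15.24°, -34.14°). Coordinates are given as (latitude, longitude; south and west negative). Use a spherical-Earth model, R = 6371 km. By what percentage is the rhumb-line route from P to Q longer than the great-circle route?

5.8%

Great circle: σ = 2.0178 rad → d_gc = Rσ = 12855.7 km
Rhumb: Δφ = +1.3648, Δλ = -2.0396, Δψ = +1.6944, q = Δφ/Δψ = 0.8055 → d_rh = R√(Δφ²+q²Δλ²) = 13607.5 km
Excess = (13607.5 − 12855.7) / 12855.7 = 751.8 / 12855.7 = 5.848% ≈ 5.8%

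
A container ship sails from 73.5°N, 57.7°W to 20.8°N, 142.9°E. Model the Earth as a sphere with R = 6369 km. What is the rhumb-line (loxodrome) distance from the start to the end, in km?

Rhumb course C = atan2(Δλ, Δψ) with Δψ = ln[tan(π/4+φ₂/2)/tan(π/4+φ₁/2)] = -1.5598, Δλ = -2.7821 → C = 240.72°
d = R·|Δφ| / |cos C| = 6369·0.91979 / 0.48904 = 11979 km

11979 km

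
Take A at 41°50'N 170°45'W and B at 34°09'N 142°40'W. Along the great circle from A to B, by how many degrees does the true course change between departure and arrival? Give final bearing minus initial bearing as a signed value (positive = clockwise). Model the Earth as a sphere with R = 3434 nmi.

+17.5°

Initial bearing θ₁ = atan2(sin Δλ cos φ₂, cos φ₁ sin φ₂ − sin φ₁ cos φ₂ cos Δλ) = 100.00°
Final bearing θ₂ = (initial bearing from the destination back to the start) + 180° = 117.55°
Δθ = θ₂ − θ₁ = +17.5°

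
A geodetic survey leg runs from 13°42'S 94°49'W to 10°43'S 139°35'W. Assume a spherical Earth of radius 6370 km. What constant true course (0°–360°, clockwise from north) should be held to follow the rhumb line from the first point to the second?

Δψ = ln[tan(π/4+φ₂/2)/tan(π/4+φ₁/2)] = +0.0533
Δλ = -0.7813 rad (taken the short way round)
course = atan2(Δλ, Δψ) = 273.90°

273.9°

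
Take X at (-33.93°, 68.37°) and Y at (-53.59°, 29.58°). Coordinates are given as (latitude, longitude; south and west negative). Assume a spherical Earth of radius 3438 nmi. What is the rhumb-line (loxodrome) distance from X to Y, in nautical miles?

Δψ = ln[tan(π/4+φ₂/2)/tan(π/4+φ₁/2)] = -0.4819;  Δφ = -0.3431 rad,  Δλ = -0.6770 rad
q = Δφ/Δψ = 0.7121
d = R·√(Δφ² + q²Δλ²) = 3438·0.59173 = 2034 nmi

2034 nmi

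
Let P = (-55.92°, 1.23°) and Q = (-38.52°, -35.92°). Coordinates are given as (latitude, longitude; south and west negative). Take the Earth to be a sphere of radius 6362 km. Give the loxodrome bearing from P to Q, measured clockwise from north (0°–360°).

Δψ = ln[tan(π/4+φ₂/2)/tan(π/4+φ₁/2)] = +0.4530
Δλ = -0.6484 rad (taken the short way round)
course = atan2(Δλ, Δψ) = 304.94°

304.9°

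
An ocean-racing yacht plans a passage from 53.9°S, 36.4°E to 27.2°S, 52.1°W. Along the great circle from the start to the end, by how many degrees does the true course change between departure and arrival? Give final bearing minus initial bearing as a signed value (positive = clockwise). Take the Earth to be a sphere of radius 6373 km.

+66.1°

Initial bearing θ₁ = atan2(sin Δλ cos φ₂, cos φ₁ sin φ₂ − sin φ₁ cos φ₂ cos Δλ) = 254.26°
Final bearing θ₂ = (initial bearing from the destination back to the start) + 180° = 320.38°
Δθ = θ₂ − θ₁ = +66.1°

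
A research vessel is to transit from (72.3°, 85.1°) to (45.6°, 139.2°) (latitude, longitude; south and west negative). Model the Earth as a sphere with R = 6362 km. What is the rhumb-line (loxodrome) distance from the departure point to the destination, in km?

Δψ = ln[tan(π/4+φ₂/2)/tan(π/4+φ₁/2)] = -0.9636;  Δφ = -0.4660 rad,  Δλ = +0.9442 rad
q = Δφ/Δψ = 0.4836
d = R·√(Δφ² + q²Δλ²) = 6362·0.65245 = 4151 km

4151 km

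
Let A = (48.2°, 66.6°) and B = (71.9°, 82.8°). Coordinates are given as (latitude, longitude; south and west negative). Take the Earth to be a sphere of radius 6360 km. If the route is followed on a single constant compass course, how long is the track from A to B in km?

2765 km

Rhumb course C = atan2(Δλ, Δψ) with Δψ = ln[tan(π/4+φ₂/2)/tan(π/4+φ₁/2)] = +0.8744, Δλ = +0.2827 → C = 17.92°
d = R·|Δφ| / |cos C| = 6360·0.41364 / 0.95149 = 2765 km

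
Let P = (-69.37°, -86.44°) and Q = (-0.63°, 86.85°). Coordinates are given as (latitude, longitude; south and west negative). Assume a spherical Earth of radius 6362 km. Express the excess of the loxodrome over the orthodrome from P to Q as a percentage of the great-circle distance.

Great circle: σ = 1.9173 rad → d_gc = Rσ = 12197.8 km
Rhumb: Δφ = +1.1997, Δλ = +3.0245, Δψ = +1.6927, q = Δφ/Δψ = 0.7088 → d_rh = R√(Δφ²+q²Δλ²) = 15628.3 km
Excess = (15628.3 − 12197.8) / 12197.8 = 3430.5 / 12197.8 = 28.12% ≈ 28.1%

28.1%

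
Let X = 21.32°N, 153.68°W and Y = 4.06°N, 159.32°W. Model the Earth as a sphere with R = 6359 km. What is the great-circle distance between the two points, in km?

2010 km

Haversine: a = sin²(Δφ/2)+cos φ₁ cos φ₂ sin²(Δλ/2) = 0.02477;  σ = 2·atan2(√a,√(1−a))
σ = 18.108° → d = Rσ = 6359·0.31605 = 2010 km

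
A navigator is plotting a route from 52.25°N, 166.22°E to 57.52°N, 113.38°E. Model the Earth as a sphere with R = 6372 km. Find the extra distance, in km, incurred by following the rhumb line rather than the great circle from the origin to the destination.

Great circle: cos σ = sin φ₁ sin φ₂ + cos φ₁ cos φ₂ cos Δλ,  σ = 0.5245 rad → d_gc = 3341.8 km
Rhumb line: Δψ = +0.1602, q = Δφ/Δψ = 0.5742, d_rh = R√(Δφ²+q²Δλ²) = 3424.8 km
Excess = 3424.8 − 3341.8 = 83.0 ≈ 83 km

83 km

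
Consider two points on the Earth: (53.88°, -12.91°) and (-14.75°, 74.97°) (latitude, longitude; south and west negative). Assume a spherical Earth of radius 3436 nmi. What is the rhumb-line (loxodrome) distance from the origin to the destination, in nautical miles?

Rhumb course C = atan2(Δλ, Δψ) with Δψ = ln[tan(π/4+φ₂/2)/tan(π/4+φ₁/2)] = -1.3809, Δλ = +1.5338 → C = 132.00°
d = R·|Δφ| / |cos C| = 3436·1.19782 / 0.66911 = 6151 nmi

6151 nmi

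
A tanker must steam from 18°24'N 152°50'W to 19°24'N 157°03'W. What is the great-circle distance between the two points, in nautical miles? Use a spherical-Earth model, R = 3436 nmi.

cos σ = sin φ₁ sin φ₂ + cos φ₁ cos φ₂ cos Δλ
      = sin(18.40°)sin(19.40°) + cos(18.40°)cos(19.40°)cos(-4.22°) = 0.9974
σ = 4.113° → d = Rσ = 3436·0.07178 = 247 nmi

247 nmi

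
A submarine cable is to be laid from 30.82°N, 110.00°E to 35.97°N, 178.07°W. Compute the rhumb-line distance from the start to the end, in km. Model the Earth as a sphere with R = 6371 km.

6698 km

Δψ = ln[tan(π/4+φ₂/2)/tan(π/4+φ₁/2)] = +0.1077;  Δφ = +0.0899 rad,  Δλ = +1.2554 rad
q = Δφ/Δψ = 0.8344
d = R·√(Δφ² + q²Δλ²) = 6371·1.05133 = 6698 km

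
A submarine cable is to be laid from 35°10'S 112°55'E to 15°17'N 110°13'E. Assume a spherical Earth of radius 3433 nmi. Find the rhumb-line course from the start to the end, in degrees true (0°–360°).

Δψ = ln[tan(π/4+φ₂/2)/tan(π/4+φ₁/2)] = +0.9264
Δλ = -0.0471 rad (taken the short way round)
course = atan2(Δλ, Δψ) = 357.09°

357.1°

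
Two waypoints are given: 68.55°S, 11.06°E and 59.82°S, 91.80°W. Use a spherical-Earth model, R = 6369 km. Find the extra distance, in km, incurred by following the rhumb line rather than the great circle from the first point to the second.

Great circle: cos σ = sin φ₁ sin φ₂ + cos φ₁ cos φ₂ cos Δλ,  σ = 0.7018 rad → d_gc = 4470.0 km
Rhumb line: Δψ = +0.3532, q = Δφ/Δψ = 0.4314, d_rh = R√(Δφ²+q²Δλ²) = 5027.3 km
Excess = 5027.3 − 4470.0 = 557.3 ≈ 557 km

557 km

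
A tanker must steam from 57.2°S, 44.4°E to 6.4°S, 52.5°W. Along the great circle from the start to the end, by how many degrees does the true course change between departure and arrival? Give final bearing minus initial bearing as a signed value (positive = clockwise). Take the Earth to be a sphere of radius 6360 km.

Initial bearing θ₁ = atan2(sin Δλ cos φ₂, cos φ₁ sin φ₂ − sin φ₁ cos φ₂ cos Δλ) = 260.75°
Final bearing θ₂ = (initial bearing from the destination back to the start) + 180° = 327.45°
Δθ = θ₂ − θ₁ = +66.7°

+66.7°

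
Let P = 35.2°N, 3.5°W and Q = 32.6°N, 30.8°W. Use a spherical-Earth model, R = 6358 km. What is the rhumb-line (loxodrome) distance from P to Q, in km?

Δψ = ln[tan(π/4+φ₂/2)/tan(π/4+φ₁/2)] = -0.0547;  Δφ = -0.0454 rad,  Δλ = -0.4765 rad
q = Δφ/Δψ = 0.8299
d = R·√(Δφ² + q²Δλ²) = 6358·0.39801 = 2531 km

2531 km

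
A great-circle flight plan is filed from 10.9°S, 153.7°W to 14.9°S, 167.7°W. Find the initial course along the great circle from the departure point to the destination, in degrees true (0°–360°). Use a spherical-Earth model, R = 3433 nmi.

252.2°

N = sin Δλ·cos φ₂ = -0.2338;  D = cos φ₁ sin φ₂ − sin φ₁ cos φ₂ cos Δλ = -0.0752
initial course = atan2(N, D) = 252.17°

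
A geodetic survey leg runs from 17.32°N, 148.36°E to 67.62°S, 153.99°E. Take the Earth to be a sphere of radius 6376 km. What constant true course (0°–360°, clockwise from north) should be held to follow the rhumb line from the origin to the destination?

Meridional parts: M(φ₁)=+0.3070, M(φ₂)=-1.6204 → ΔM = -1.9274;  Δλ = +0.0983 rad
tan C = Δλ / ΔM = -0.0510 → C = 177.08°

177.1°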